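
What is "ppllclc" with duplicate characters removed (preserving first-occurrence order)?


Input: 'ppllclc'
Operation: keep first occurrence of each character
Scan: s[0]='p' new -> keep; s[1]='p' seen -> skip; s[2]='l' new -> keep; s[3]='l' seen -> skip; s[4]='c' new -> keep; s[5]='l' seen -> skip; s[6]='c' seen -> skip
Result: plc


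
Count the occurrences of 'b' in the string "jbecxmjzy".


Input string: 'jbecxmjzy'
Target character: 'b'
Scan each position: s[1]='b'
Matches found at indices: 1
Total: 1


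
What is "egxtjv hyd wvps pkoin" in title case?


Input string: 'egxtjv hyd wvps pkoin'
Operation: capitalize first letter of each word
Word transformations: 'egxtjv'->'Egxtjv', 'hyd'->'Hyd', 'wvps'->'Wvps', 'pkoin'->'Pkoin'
Result: Egxtjv Hyd Wvps Pkoin


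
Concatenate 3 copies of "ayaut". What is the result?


Input string: 'ayaut'
Operation: repeat 3 times
Concatenation: 'ayaut' + 'ayaut' + 'ayaut'
Result: ayautayautayaut


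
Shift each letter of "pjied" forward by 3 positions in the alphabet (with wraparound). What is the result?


Input: 'pjied', shift = 3
Operation: for each letter, (position + 3) mod 26
Mapping: 'p'(15+3=18)->'s', 'j'(9+3=12)->'m', 'i'(8+3=11)->'l', 'e'(4+3=7)->'h', 'd'(3+3=6)->'g'
Result: smlhg


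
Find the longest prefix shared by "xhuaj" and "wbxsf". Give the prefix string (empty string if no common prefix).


String 1: 'xhuaj'
String 2: 'wbxsf'
Compare position by position:
pos 0: 'x' vs 'w' differ -> stop
Longest common prefix: "" (length 0)


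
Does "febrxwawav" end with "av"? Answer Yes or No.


Input string: 'febrxwawav'
Suffix to check: 'av'
Last 2 characters of input: 'av'
Match: True
Result: Yes


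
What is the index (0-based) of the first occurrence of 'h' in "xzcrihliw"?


Input string: 'xzcrihliw'
Target: 'h'
Scanning left to right: s[0]='x', s[1]='z', s[2]='c', s[3]='r', s[4]='i', s[5]='h'
First match at index: 5


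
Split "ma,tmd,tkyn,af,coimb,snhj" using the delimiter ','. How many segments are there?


Input string: 'ma,tmd,tkyn,af,coimb,snhj'
Delimiter: ','
Split result: 'ma', 'tmd', 'tkyn', 'af', 'coimb', 'snhj'
Number of parts: 6


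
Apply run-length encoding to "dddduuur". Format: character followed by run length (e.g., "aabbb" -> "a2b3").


Input: 'dddduuur'
Operation: identify consecutive runs
Runs: 'dddd' -> d4, 'uuu' -> u3, 'r' -> r1
Encoded: d4u3r1


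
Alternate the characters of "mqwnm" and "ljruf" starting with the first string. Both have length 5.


String 1: 'mqwnm'
String 2: 'ljruf'
Operation: alternate characters
Pairs: 'm'+'l', 'q'+'j', 'w'+'r', 'n'+'u', 'm'+'f'
Result: mlqjwrnumf


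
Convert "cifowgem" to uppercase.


Input string: 'cifowgem'
Operation: convert each letter to uppercase
Mapping: 'c'->'C', 'i'->'I', 'f'->'F', 'o'->'O', 'w'->'W', 'g'->'G', 'e'->'E', 'm'->'M'
Result: CIFOWGEM


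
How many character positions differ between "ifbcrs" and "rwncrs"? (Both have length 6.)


String 1: 'ifbcrs'
String 2: 'rwncrs'
Compare each position: pos 0: 'i'!='r', pos 1: 'f'!='w', pos 2: 'b'!='n', pos 3: 'c'=='c', pos 4: 'r'=='r', pos 5: 's'=='s'
Differing positions: 3
Hamming distance: 3


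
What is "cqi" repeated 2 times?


Input string: 'cqi'
Operation: repeat 2 times
Concatenation: 'cqi' + 'cqi'
Result: cqicqi


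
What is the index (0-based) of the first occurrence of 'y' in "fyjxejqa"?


Input string: 'fyjxejqa'
Target: 'y'
Scanning left to right: s[0]='f', s[1]='y'
First match at index: 1


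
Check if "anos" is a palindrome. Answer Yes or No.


Input string: 'anos'
Reversed: 'sona'
Compare pairs: s[0]='a' vs s[3]='s' (mismatch), s[1]='n' vs s[2]='o' (mismatch)
Palindrome: No


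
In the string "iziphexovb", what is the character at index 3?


Input string: 'iziphexovb'
Operation: get character at index 3
Index mapping: s[0]='i', s[1]='z', s[2]='i', s[3]='p'
Result: 'p'


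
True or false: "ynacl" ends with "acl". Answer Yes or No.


Input string: 'ynacl'
Suffix to check: 'acl'
Last 3 characters of input: 'acl'
Match: True
Result: Yes


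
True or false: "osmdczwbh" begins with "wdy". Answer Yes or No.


Input string: 'osmdczwbh'
Prefix to check: 'wdy'
First 3 characters of input: 'osm'
Match: False
Result: No


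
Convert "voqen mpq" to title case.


Input string: 'voqen mpq'
Operation: capitalize first letter of each word
Word transformations: 'voqen'->'Voqen', 'mpq'->'Mpq'
Result: Voqen Mpq


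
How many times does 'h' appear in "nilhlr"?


Input string: 'nilhlr'
Target character: 'h'
Scan each position: s[3]='h'
Matches found at indices: 3
Total: 1


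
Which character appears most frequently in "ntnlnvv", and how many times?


Input: 'ntnlnvv'
Operation: tally each character
Counts: 'l':1, 'n':3, 't':1, 'v':2
Maximum: 'n' appears 3 times


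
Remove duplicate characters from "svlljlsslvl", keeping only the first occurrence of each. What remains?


Input: 'svlljlsslvl'
Operation: keep first occurrence of each character
Scan: s[0]='s' new -> keep; s[1]='v' new -> keep; s[2]='l' new -> keep; s[3]='l' seen -> skip; s[4]='j' new -> keep; s[5]='l' seen -> skip; s[6]='s' seen -> skip; s[7]='s' seen -> skip; s[8]='l' seen -> skip; s[9]='v' seen -> skip; s[10]='l' seen -> skip
Result: svlj


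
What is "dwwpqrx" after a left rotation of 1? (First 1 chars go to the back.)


Input: 'dwwpqrx', shift = 1
Operation: split at index 1 and swap parts
Front part s[0:1] = 'd'
Back part s[1:] = 'wwpqrx'
Rotated = back + front = 'wwpqrx' + 'd'
Result: wwpqrxd


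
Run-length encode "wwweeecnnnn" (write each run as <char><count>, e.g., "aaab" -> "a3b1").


Input: 'wwweeecnnnn'
Operation: identify consecutive runs
Runs: 'www' -> w3, 'eee' -> e3, 'c' -> c1, 'nnnn' -> n4
Encoded: w3e3c1n4


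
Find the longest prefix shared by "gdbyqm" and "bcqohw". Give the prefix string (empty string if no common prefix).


String 1: 'gdbyqm'
String 2: 'bcqohw'
Compare position by position:
pos 0: 'g' vs 'b' differ -> stop
Longest common prefix: "" (length 0)


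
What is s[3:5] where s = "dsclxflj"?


Input string: 'dsclxflj'
Operation: slice [3:5]
Extract characters: s[3]='l', s[4]='x'
Result: lx


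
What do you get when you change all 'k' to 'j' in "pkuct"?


Input string: 'pkuct'
Operation: replace 'k' with 'j'
Positions of 'k': 1
After replacement: pjuct


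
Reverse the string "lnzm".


Input string: 'lnzm'
Operation: reverse character order
Original order: 'l' -> 'n' -> 'z' -> 'm'
Reversed order: 'm' -> 'z' -> 'n' -> 'l'
Result: mznl


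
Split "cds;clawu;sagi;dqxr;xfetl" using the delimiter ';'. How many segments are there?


Input string: 'cds;clawu;sagi;dqxr;xfetl'
Delimiter: ';'
Split result: 'cds', 'clawu', 'sagi', 'dqxr', 'xfetl'
Number of parts: 5


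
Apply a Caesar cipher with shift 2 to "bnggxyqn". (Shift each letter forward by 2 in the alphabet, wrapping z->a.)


Input: 'bnggxyqn', shift = 2
Operation: for each letter, (position + 2) mod 26
Mapping: 'b'(1+2=3)->'d', 'n'(13+2=15)->'p', 'g'(6+2=8)->'i', 'g'(6+2=8)->'i', 'x'(23+2=25)->'z', 'y'(24+2=26, 26 mod 26=0)->'a', 'q'(16+2=18)->'s', 'n'(13+2=15)->'p'
Result: dpiizasp


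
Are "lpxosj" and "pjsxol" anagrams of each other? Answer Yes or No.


String 1: 'lpxosj' -> sorted: 'jlopsx'
String 2: 'pjsxol' -> sorted: 'jlopsx'
Compare sorted forms: 'jlopsx' == 'jlopsx'
Anagram: Yes


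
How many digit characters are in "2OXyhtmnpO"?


Input string: '2OXyhtmnpO'
Operation: count digit characters (0-9)
Scan: '2'(digit), 'O', 'X', 'y', 'h', 't', 'm', 'n', 'p', 'O'
Digits found: 1
Result: 1


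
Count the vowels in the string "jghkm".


Input string: 'jghkm'
Operation: count vowels (a, e, i, o, u)
Scan: s[0]='j', s[1]='g', s[2]='h', s[3]='k', s[4]='m'
Vowels found: 0
Result: 0


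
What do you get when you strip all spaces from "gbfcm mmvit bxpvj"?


Input string: 'gbfcm mmvit bxpvj'
Operation: remove all spaces
Words: 'gbfcm', 'mmvit', 'bxpvj'
Join without spaces: gbfcmmmvitbxpvj


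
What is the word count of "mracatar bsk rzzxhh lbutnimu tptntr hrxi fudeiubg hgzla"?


Input string: 'mracatar bsk rzzxhh lbutnimu tptntr hrxi fudeiubg hgzla'
Operation: split by spaces
Words found: 'mracatar', 'bsk', 'rzzxhh', 'lbutnimu', 'tptntr', 'hrxi', 'fudeiubg', 'hgzla'
Word count: 8


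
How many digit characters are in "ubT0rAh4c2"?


Input string: 'ubT0rAh4c2'
Operation: count digit characters (0-9)
Scan: 'u', 'b', 'T', '0'(digit), 'r', 'A', 'h', '4'(digit), 'c', '2'(digit)
Digits found: 3
Result: 3


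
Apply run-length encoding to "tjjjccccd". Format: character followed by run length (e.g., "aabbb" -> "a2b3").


Input: 'tjjjccccd'
Operation: identify consecutive runs
Runs: 't' -> t1, 'jjj' -> j3, 'cccc' -> c4, 'd' -> d1
Encoded: t1j3c4d1


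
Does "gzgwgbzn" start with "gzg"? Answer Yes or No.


Input string: 'gzgwgbzn'
Prefix to check: 'gzg'
First 3 characters of input: 'gzg'
Match: True
Result: Yes


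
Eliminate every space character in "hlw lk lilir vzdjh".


Input string: 'hlw lk lilir vzdjh'
Operation: remove all spaces
Words: 'hlw', 'lk', 'lilir', 'vzdjh'
Join without spaces: hlwlklilirvzdjh


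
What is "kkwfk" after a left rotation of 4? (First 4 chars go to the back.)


Input: 'kkwfk', shift = 4
Operation: split at index 4 and swap parts
Front part s[0:4] = 'kkwf'
Back part s[4:] = 'k'
Rotated = back + front = 'k' + 'kkwf'
Result: kkkwf


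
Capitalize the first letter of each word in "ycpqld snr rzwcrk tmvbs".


Input string: 'ycpqld snr rzwcrk tmvbs'
Operation: capitalize first letter of each word
Word transformations: 'ycpqld'->'Ycpqld', 'snr'->'Snr', 'rzwcrk'->'Rzwcrk', 'tmvbs'->'Tmvbs'
Result: Ycpqld Snr Rzwcrk Tmvbs


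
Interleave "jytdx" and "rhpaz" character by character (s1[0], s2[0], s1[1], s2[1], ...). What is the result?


String 1: 'jytdx'
String 2: 'rhpaz'
Operation: alternate characters
Pairs: 'j'+'r', 'y'+'h', 't'+'p', 'd'+'a', 'x'+'z'
Result: jryhtpdaxz


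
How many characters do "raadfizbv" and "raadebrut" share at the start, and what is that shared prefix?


String 1: 'raadfizbv'
String 2: 'raadebrut'
Compare position by position:
pos 0: 'r' vs 'r' match
pos 1: 'a' vs 'a' match
pos 2: 'a' vs 'a' match
pos 3: 'd' vs 'd' match
pos 4: 'f' vs 'e' differ -> stop
Longest common prefix: "raad" (length 4)


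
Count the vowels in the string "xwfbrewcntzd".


Input string: 'xwfbrewcntzd'
Operation: count vowels (a, e, i, o, u)
Scan: s[0]='x', s[1]='w', s[2]='f', s[3]='b', s[4]='r', s[5]='e' (vowel), s[6]='w', s[7]='c', s[8]='n', s[9]='t', s[10]='z', s[11]='d'
Vowels found: 1
Result: 1


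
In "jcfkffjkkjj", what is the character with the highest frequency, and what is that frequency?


Input: 'jcfkffjkkjj'
Operation: tally each character
Counts: 'c':1, 'f':3, 'j':4, 'k':3
Maximum: 'j' appears 4 times


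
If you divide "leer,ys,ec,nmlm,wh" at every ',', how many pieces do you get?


Input string: 'leer,ys,ec,nmlm,wh'
Delimiter: ','
Split result: 'leer', 'ys', 'ec', 'nmlm', 'wh'
Number of parts: 5


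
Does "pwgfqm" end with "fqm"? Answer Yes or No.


Input string: 'pwgfqm'
Suffix to check: 'fqm'
Last 3 characters of input: 'fqm'
Match: True
Result: Yes


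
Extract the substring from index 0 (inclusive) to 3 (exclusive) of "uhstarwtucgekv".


Input string: 'uhstarwtucgekv'
Operation: slice [0:3]
Extract characters: s[0]='u', s[1]='h', s[2]='s'
Result: uhs


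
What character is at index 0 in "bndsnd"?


Input string: 'bndsnd'
Operation: get character at index 0
Index mapping: s[0]='b'
Result: 'b'


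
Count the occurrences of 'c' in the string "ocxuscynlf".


Input string: 'ocxuscynlf'
Target character: 'c'
Scan each position: s[1]='c', s[5]='c'
Matches found at indices: 1, 5
Total: 2


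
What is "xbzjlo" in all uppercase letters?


Input string: 'xbzjlo'
Operation: convert each letter to uppercase
Mapping: 'x'->'X', 'b'->'B', 'z'->'Z', 'j'->'J', 'l'->'L', 'o'->'O'
Result: XBZJLO


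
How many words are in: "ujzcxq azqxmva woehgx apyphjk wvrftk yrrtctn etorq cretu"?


Input string: 'ujzcxq azqxmva woehgx apyphjk wvrftk yrrtctn etorq cretu'
Operation: split by spaces
Words found: 'ujzcxq', 'azqxmva', 'woehgx', 'apyphjk', 'wvrftk', 'yrrtctn', 'etorq', 'cretu'
Word count: 8


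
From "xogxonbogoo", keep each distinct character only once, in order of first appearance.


Input: 'xogxonbogoo'
Operation: keep first occurrence of each character
Scan: s[0]='x' new -> keep; s[1]='o' new -> keep; s[2]='g' new -> keep; s[3]='x' seen -> skip; s[4]='o' seen -> skip; s[5]='n' new -> keep; s[6]='b' new -> keep; s[7]='o' seen -> skip; s[8]='g' seen -> skip; s[9]='o' seen -> skip; s[10]='o' seen -> skip
Result: xognb


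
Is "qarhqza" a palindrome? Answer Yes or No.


Input string: 'qarhqza'
Reversed: 'azqhraq'
Compare pairs: s[0]='q' vs s[6]='a' (mismatch), s[1]='a' vs s[5]='z' (mismatch), s[2]='r' vs s[4]='q' (mismatch)
Palindrome: No


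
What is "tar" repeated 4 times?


Input string: 'tar'
Operation: repeat 4 times
Concatenation: 'tar' + 'tar' + 'tar' + 'tar'
Result: tartartartar


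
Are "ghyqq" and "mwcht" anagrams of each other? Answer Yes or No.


String 1: 'ghyqq' -> sorted: 'ghqqy'
String 2: 'mwcht' -> sorted: 'chmtw'
Compare sorted forms: 'ghqqy' != 'chmtw'
Anagram: No


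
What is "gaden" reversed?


Input string: 'gaden'
Operation: reverse character order
Original order: 'g' -> 'a' -> 'd' -> 'e' -> 'n'
Reversed order: 'n' -> 'e' -> 'd' -> 'a' -> 'g'
Result: nedag


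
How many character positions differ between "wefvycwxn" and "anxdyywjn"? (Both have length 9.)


String 1: 'wefvycwxn'
String 2: 'anxdyywjn'
Compare each position: pos 0: 'w'!='a', pos 1: 'e'!='n', pos 2: 'f'!='x', pos 3: 'v'!='d', pos 4: 'y'=='y', pos 5: 'c'!='y', pos 6: 'w'=='w', pos 7: 'x'!='j', pos 8: 'n'=='n'
Differing positions: 6
Hamming distance: 6


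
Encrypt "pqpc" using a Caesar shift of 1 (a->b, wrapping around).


Input: 'pqpc', shift = 1
Operation: for each letter, (position + 1) mod 26
Mapping: 'p'(15+1=16)->'q', 'q'(16+1=17)->'r', 'p'(15+1=16)->'q', 'c'(2+1=3)->'d'
Result: qrqd


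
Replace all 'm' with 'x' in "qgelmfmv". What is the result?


Input string: 'qgelmfmv'
Operation: replace 'm' with 'x'
Positions of 'm': 4, 6
After replacement: qgelxfxv


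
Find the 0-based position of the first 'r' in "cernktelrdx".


Input string: 'cernktelrdx'
Target: 'r'
Scanning left to right: s[0]='c', s[1]='e', s[2]='r'
First match at index: 2


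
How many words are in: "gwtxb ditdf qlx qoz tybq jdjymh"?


Input string: 'gwtxb ditdf qlx qoz tybq jdjymh'
Operation: split by spaces
Words found: 'gwtxb', 'ditdf', 'qlx', 'qoz', 'tybq', 'jdjymh'
Word count: 6


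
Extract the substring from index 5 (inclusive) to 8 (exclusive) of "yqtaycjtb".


Input string: 'yqtaycjtb'
Operation: slice [5:8]
Extract characters: s[5]='c', s[6]='j', s[7]='t'
Result: cjt


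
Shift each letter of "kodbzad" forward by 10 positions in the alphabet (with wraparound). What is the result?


Input: 'kodbzad', shift = 10
Operation: for each letter, (position + 10) mod 26
Mapping: 'k'(10+10=20)->'u', 'o'(14+10=24)->'y', 'd'(3+10=13)->'n', 'b'(1+10=11)->'l', 'z'(25+10=35, 35 mod 26=9)->'j', 'a'(0+10=10)->'k', 'd'(3+10=13)->'n'
Result: uynljkn


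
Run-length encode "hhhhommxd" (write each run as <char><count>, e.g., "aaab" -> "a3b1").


Input: 'hhhhommxd'
Operation: identify consecutive runs
Runs: 'hhhh' -> h4, 'o' -> o1, 'mm' -> m2, 'x' -> x1, 'd' -> d1
Encoded: h4o1m2x1d1


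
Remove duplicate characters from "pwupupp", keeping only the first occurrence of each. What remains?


Input: 'pwupupp'
Operation: keep first occurrence of each character
Scan: s[0]='p' new -> keep; s[1]='w' new -> keep; s[2]='u' new -> keep; s[3]='p' seen -> skip; s[4]='u' seen -> skip; s[5]='p' seen -> skip; s[6]='p' seen -> skip
Result: pwu


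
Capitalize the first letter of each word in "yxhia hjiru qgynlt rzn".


Input string: 'yxhia hjiru qgynlt rzn'
Operation: capitalize first letter of each word
Word transformations: 'yxhia'->'Yxhia', 'hjiru'->'Hjiru', 'qgynlt'->'Qgynlt', 'rzn'->'Rzn'
Result: Yxhia Hjiru Qgynlt Rzn


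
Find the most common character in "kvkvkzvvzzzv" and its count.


Input: 'kvkvkzvvzzzv'
Operation: tally each character
Counts: 'k':3, 'v':5, 'z':4
Maximum: 'v' appears 5 times


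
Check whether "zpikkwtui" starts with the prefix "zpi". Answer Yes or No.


Input string: 'zpikkwtui'
Prefix to check: 'zpi'
First 3 characters of input: 'zpi'
Match: True
Result: Yes


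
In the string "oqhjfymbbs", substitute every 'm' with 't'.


Input string: 'oqhjfymbbs'
Operation: replace 'm' with 't'
Positions of 'm': 6
After replacement: oqhjfytbbs


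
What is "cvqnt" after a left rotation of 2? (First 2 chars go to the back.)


Input: 'cvqnt', shift = 2
Operation: split at index 2 and swap parts
Front part s[0:2] = 'cv'
Back part s[2:] = 'qnt'
Rotated = back + front = 'qnt' + 'cv'
Result: qntcv


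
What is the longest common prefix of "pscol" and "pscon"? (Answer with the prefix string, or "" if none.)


String 1: 'pscol'
String 2: 'pscon'
Compare position by position:
pos 0: 'p' vs 'p' match
pos 1: 's' vs 's' match
pos 2: 'c' vs 'c' match
pos 3: 'o' vs 'o' match
pos 4: 'l' vs 'n' differ -> stop
Longest common prefix: "psco" (length 4)


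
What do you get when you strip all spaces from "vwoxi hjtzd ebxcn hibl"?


Input string: 'vwoxi hjtzd ebxcn hibl'
Operation: remove all spaces
Words: 'vwoxi', 'hjtzd', 'ebxcn', 'hibl'
Join without spaces: vwoxihjtzdebxcnhibl


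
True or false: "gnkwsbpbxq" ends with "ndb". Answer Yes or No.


Input string: 'gnkwsbpbxq'
Suffix to check: 'ndb'
Last 3 characters of input: 'bxq'
Match: False
Result: No


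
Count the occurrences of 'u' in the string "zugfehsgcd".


Input string: 'zugfehsgcd'
Target character: 'u'
Scan each position: s[1]='u'
Matches found at indices: 1
Total: 1


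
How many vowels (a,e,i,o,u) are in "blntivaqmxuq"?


Input string: 'blntivaqmxuq'
Operation: count vowels (a, e, i, o, u)
Scan: s[0]='b', s[1]='l', s[2]='n', s[3]='t', s[4]='i' (vowel), s[5]='v', s[6]='a' (vowel), s[7]='q', s[8]='m', s[9]='x', s[10]='u' (vowel), s[11]='q'
Vowels found: 3
Result: 3


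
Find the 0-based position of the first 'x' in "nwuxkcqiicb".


Input string: 'nwuxkcqiicb'
Target: 'x'
Scanning left to right: s[0]='n', s[1]='w', s[2]='u', s[3]='x'
First match at index: 3


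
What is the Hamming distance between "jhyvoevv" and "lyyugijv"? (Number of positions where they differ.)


String 1: 'jhyvoevv'
String 2: 'lyyugijv'
Compare each position: pos 0: 'j'!='l', pos 1: 'h'!='y', pos 2: 'y'=='y', pos 3: 'v'!='u', pos 4: 'o'!='g', pos 5: 'e'!='i', pos 6: 'v'!='j', pos 7: 'v'=='v'
Differing positions: 6
Hamming distance: 6


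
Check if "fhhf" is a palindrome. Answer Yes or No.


Input string: 'fhhf'
Reversed: 'fhhf'
Compare pairs: s[0]='f' vs s[3]='f' (match), s[1]='h' vs s[2]='h' (match)
Palindrome: Yes


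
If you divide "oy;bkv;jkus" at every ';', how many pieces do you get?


Input string: 'oy;bkv;jkus'
Delimiter: ';'
Split result: 'oy', 'bkv', 'jkus'
Number of parts: 3


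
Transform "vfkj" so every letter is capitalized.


Input string: 'vfkj'
Operation: convert each letter to uppercase
Mapping: 'v'->'V', 'f'->'F', 'k'->'K', 'j'->'J'
Result: VFKJ


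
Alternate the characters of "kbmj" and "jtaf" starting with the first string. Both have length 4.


String 1: 'kbmj'
String 2: 'jtaf'
Operation: alternate characters
Pairs: 'k'+'j', 'b'+'t', 'm'+'a', 'j'+'f'
Result: kjbtmajf


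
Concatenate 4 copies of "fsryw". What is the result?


Input string: 'fsryw'
Operation: repeat 4 times
Concatenation: 'fsryw' + 'fsryw' + 'fsryw' + 'fsryw'
Result: fsrywfsrywfsrywfsryw


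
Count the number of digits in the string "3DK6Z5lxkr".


Input string: '3DK6Z5lxkr'
Operation: count digit characters (0-9)
Scan: '3'(digit), 'D', 'K', '6'(digit), 'Z', '5'(digit), 'l', 'x', 'k', 'r'
Digits found: 3
Result: 3


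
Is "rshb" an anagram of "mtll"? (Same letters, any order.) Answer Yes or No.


String 1: 'mtll' -> sorted: 'llmt'
String 2: 'rshb' -> sorted: 'bhrs'
Compare sorted forms: 'llmt' != 'bhrs'
Anagram: No


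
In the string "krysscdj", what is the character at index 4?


Input string: 'krysscdj'
Operation: get character at index 4
Index mapping: s[0]='k', s[1]='r', s[2]='y', s[3]='s', s[4]='s'
Result: 's'


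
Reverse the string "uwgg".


Input string: 'uwgg'
Operation: reverse character order
Original order: 'u' -> 'w' -> 'g' -> 'g'
Reversed order: 'g' -> 'g' -> 'w' -> 'u'
Result: ggwu


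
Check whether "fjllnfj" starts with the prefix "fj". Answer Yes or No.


Input string: 'fjllnfj'
Prefix to check: 'fj'
First 2 characters of input: 'fj'
Match: True
Result: Yes


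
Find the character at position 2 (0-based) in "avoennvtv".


Input string: 'avoennvtv'
Operation: get character at index 2
Index mapping: s[0]='a', s[1]='v', s[2]='o'
Result: 'o'


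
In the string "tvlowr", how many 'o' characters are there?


Input string: 'tvlowr'
Target character: 'o'
Scan each position: s[3]='o'
Matches found at indices: 3
Total: 1


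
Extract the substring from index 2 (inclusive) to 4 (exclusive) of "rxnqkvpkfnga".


Input string: 'rxnqkvpkfnga'
Operation: slice [2:4]
Extract characters: s[2]='n', s[3]='q'
Result: nq


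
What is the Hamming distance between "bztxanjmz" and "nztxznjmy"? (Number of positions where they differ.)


String 1: 'bztxanjmz'
String 2: 'nztxznjmy'
Compare each position: pos 0: 'b'!='n', pos 1: 'z'=='z', pos 2: 't'=='t', pos 3: 'x'=='x', pos 4: 'a'!='z', pos 5: 'n'=='n', pos 6: 'j'=='j', pos 7: 'm'=='m', pos 8: 'z'!='y'
Differing positions: 3
Hamming distance: 3


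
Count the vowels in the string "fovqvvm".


Input string: 'fovqvvm'
Operation: count vowels (a, e, i, o, u)
Scan: s[0]='f', s[1]='o' (vowel), s[2]='v', s[3]='q', s[4]='v', s[5]='v', s[6]='m'
Vowels found: 1
Result: 1


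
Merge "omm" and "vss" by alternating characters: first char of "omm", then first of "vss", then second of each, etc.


String 1: 'omm'
String 2: 'vss'
Operation: alternate characters
Pairs: 'o'+'v', 'm'+'s', 'm'+'s'
Result: ovmsms


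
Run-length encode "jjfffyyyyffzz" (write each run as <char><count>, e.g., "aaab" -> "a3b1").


Input: 'jjfffyyyyffzz'
Operation: identify consecutive runs
Runs: 'jj' -> j2, 'fff' -> f3, 'yyyy' -> y4, 'ff' -> f2, 'zz' -> z2
Encoded: j2f3y4f2z2


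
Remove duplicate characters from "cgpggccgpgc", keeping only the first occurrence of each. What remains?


Input: 'cgpggccgpgc'
Operation: keep first occurrence of each character
Scan: s[0]='c' new -> keep; s[1]='g' new -> keep; s[2]='p' new -> keep; s[3]='g' seen -> skip; s[4]='g' seen -> skip; s[5]='c' seen -> skip; s[6]='c' seen -> skip; s[7]='g' seen -> skip; s[8]='p' seen -> skip; s[9]='g' seen -> skip; s[10]='c' seen -> skip
Result: cgp


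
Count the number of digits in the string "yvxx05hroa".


Input string: 'yvxx05hroa'
Operation: count digit characters (0-9)
Scan: 'y', 'v', 'x', 'x', '0'(digit), '5'(digit), 'h', 'r', 'o', 'a'
Digits found: 2
Result: 2


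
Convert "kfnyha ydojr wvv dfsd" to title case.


Input string: 'kfnyha ydojr wvv dfsd'
Operation: capitalize first letter of each word
Word transformations: 'kfnyha'->'Kfnyha', 'ydojr'->'Ydojr', 'wvv'->'Wvv', 'dfsd'->'Dfsd'
Result: Kfnyha Ydojr Wvv Dfsd


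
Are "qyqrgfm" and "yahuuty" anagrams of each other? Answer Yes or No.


String 1: 'qyqrgfm' -> sorted: 'fgmqqry'
String 2: 'yahuuty' -> sorted: 'ahtuuyy'
Compare sorted forms: 'fgmqqry' != 'ahtuuyy'
Anagram: No


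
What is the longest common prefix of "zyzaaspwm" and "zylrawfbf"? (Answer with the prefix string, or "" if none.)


String 1: 'zyzaaspwm'
String 2: 'zylrawfbf'
Compare position by position:
pos 0: 'z' vs 'z' match
pos 1: 'y' vs 'y' match
pos 2: 'z' vs 'l' differ -> stop
Longest common prefix: "zy" (length 2)


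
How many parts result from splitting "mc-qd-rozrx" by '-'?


Input string: 'mc-qd-rozrx'
Delimiter: '-'
Split result: 'mc', 'qd', 'rozrx'
Number of parts: 3


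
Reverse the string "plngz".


Input string: 'plngz'
Operation: reverse character order
Original order: 'p' -> 'l' -> 'n' -> 'g' -> 'z'
Reversed order: 'z' -> 'g' -> 'n' -> 'l' -> 'p'
Result: zgnlp


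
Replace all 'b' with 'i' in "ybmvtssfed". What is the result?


Input string: 'ybmvtssfed'
Operation: replace 'b' with 'i'
Positions of 'b': 1
After replacement: yimvtssfed


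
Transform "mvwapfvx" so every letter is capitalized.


Input string: 'mvwapfvx'
Operation: convert each letter to uppercase
Mapping: 'm'->'M', 'v'->'V', 'w'->'W', 'a'->'A', 'p'->'P', 'f'->'F', 'v'->'V', 'x'->'X'
Result: MVWAPFVX


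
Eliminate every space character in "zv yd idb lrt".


Input string: 'zv yd idb lrt'
Operation: remove all spaces
Words: 'zv', 'yd', 'idb', 'lrt'
Join without spaces: zvydidblrt


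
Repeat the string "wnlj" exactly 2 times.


Input string: 'wnlj'
Operation: repeat 2 times
Concatenation: 'wnlj' + 'wnlj'
Result: wnljwnlj


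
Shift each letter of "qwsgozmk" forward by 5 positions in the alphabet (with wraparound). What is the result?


Input: 'qwsgozmk', shift = 5
Operation: for each letter, (position + 5) mod 26
Mapping: 'q'(16+5=21)->'v', 'w'(22+5=27, 27 mod 26=1)->'b', 's'(18+5=23)->'x', 'g'(6+5=11)->'l', 'o'(14+5=19)->'t', 'z'(25+5=30, 30 mod 26=4)->'e', 'm'(12+5=17)->'r', 'k'(10+5=15)->'p'
Result: vbxlterp


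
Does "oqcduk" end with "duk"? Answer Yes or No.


Input string: 'oqcduk'
Suffix to check: 'duk'
Last 3 characters of input: 'duk'
Match: True
Result: Yes


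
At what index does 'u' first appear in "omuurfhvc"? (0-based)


Input string: 'omuurfhvc'
Target: 'u'
Scanning left to right: s[0]='o', s[1]='m', s[2]='u'
First match at index: 2


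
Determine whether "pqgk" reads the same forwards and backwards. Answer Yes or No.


Input string: 'pqgk'
Reversed: 'kgqp'
Compare pairs: s[0]='p' vs s[3]='k' (mismatch), s[1]='q' vs s[2]='g' (mismatch)
Palindrome: No


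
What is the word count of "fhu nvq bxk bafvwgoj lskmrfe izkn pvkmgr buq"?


Input string: 'fhu nvq bxk bafvwgoj lskmrfe izkn pvkmgr buq'
Operation: split by spaces
Words found: 'fhu', 'nvq', 'bxk', 'bafvwgoj', 'lskmrfe', 'izkn', 'pvkmgr', 'buq'
Word count: 8


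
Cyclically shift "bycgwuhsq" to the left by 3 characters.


Input: 'bycgwuhsq', shift = 3
Operation: split at index 3 and swap parts
Front part s[0:3] = 'byc'
Back part s[3:] = 'gwuhsq'
Rotated = back + front = 'gwuhsq' + 'byc'
Result: gwuhsqbyc


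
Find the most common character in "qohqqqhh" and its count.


Input: 'qohqqqhh'
Operation: tally each character
Counts: 'h':3, 'o':1, 'q':4
Maximum: 'q' appears 4 times


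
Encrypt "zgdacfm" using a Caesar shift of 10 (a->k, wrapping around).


Input: 'zgdacfm', shift = 10
Operation: for each letter, (position + 10) mod 26
Mapping: 'z'(25+10=35, 35 mod 26=9)->'j', 'g'(6+10=16)->'q', 'd'(3+10=13)->'n', 'a'(0+10=10)->'k', 'c'(2+10=12)->'m', 'f'(5+10=15)->'p', 'm'(12+10=22)->'w'
Result: jqnkmpw


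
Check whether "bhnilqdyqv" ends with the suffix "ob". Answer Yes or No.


Input string: 'bhnilqdyqv'
Suffix to check: 'ob'
Last 2 characters of input: 'qv'
Match: False
Result: No


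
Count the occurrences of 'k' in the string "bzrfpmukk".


Input string: 'bzrfpmukk'
Target character: 'k'
Scan each position: s[7]='k', s[8]='k'
Matches found at indices: 7, 8
Total: 2


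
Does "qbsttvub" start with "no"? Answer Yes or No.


Input string: 'qbsttvub'
Prefix to check: 'no'
First 2 characters of input: 'qb'
Match: False
Result: No


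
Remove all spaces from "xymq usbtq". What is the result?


Input string: 'xymq usbtq'
Operation: remove all spaces
Words: 'xymq', 'usbtq'
Join without spaces: xymqusbtq


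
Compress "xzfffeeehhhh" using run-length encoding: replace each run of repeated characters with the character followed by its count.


Input: 'xzfffeeehhhh'
Operation: identify consecutive runs
Runs: 'x' -> x1, 'z' -> z1, 'fff' -> f3, 'eee' -> e3, 'hhhh' -> h4
Encoded: x1z1f3e3h4


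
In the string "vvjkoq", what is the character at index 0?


Input string: 'vvjkoq'
Operation: get character at index 0
Index mapping: s[0]='v'
Result: 'v'


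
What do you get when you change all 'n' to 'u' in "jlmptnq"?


Input string: 'jlmptnq'
Operation: replace 'n' with 'u'
Positions of 'n': 5
After replacement: jlmptuq


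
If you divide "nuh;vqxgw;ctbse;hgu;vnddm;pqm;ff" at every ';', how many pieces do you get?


Input string: 'nuh;vqxgw;ctbse;hgu;vnddm;pqm;ff'
Delimiter: ';'
Split result: 'nuh', 'vqxgw', 'ctbse', 'hgu', 'vnddm', 'pqm', 'ff'
Number of parts: 7


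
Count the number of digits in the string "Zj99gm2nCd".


Input string: 'Zj99gm2nCd'
Operation: count digit characters (0-9)
Scan: 'Z', 'j', '9'(digit), '9'(digit), 'g', 'm', '2'(digit), 'n', 'C', 'd'
Digits found: 3
Result: 3


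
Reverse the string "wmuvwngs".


Input string: 'wmuvwngs'
Operation: reverse character order
Original order: 'w' -> 'm' -> 'u' -> 'v' -> 'w' -> 'n' -> 'g' -> 's'
Reversed order: 's' -> 'g' -> 'n' -> 'w' -> 'v' -> 'u' -> 'm' -> 'w'
Result: sgnwvumw


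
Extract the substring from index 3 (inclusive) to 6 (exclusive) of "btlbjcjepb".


Input string: 'btlbjcjepb'
Operation: slice [3:6]
Extract characters: s[3]='b', s[4]='j', s[5]='c'
Result: bjc


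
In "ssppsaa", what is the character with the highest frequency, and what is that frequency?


Input: 'ssppsaa'
Operation: tally each character
Counts: 'a':2, 'p':2, 's':3
Maximum: 's' appears 3 times


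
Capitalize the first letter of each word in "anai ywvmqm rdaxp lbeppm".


Input string: 'anai ywvmqm rdaxp lbeppm'
Operation: capitalize first letter of each word
Word transformations: 'anai'->'Anai', 'ywvmqm'->'Ywvmqm', 'rdaxp'->'Rdaxp', 'lbeppm'->'Lbeppm'
Result: Anai Ywvmqm Rdaxp Lbeppm


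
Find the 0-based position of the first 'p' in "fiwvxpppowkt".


Input string: 'fiwvxpppowkt'
Target: 'p'
Scanning left to right: s[0]='f', s[1]='i', s[2]='w', s[3]='v', s[4]='x', s[5]='p'
First match at index: 5


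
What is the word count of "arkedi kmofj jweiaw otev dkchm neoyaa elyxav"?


Input string: 'arkedi kmofj jweiaw otev dkchm neoyaa elyxav'
Operation: split by spaces
Words found: 'arkedi', 'kmofj', 'jweiaw', 'otev', 'dkchm', 'neoyaa', 'elyxav'
Word count: 7


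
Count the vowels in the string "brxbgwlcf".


Input string: 'brxbgwlcf'
Operation: count vowels (a, e, i, o, u)
Scan: s[0]='b', s[1]='r', s[2]='x', s[3]='b', s[4]='g', s[5]='w', s[6]='l', s[7]='c', s[8]='f'
Vowels found: 0
Result: 0


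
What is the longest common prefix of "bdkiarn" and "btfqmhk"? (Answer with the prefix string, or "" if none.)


String 1: 'bdkiarn'
String 2: 'btfqmhk'
Compare position by position:
pos 0: 'b' vs 'b' match
pos 1: 'd' vs 't' differ -> stop
Longest common prefix: "b" (length 1)


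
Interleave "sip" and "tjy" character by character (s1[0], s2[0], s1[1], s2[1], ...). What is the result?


String 1: 'sip'
String 2: 'tjy'
Operation: alternate characters
Pairs: 's'+'t', 'i'+'j', 'p'+'y'
Result: stijpy


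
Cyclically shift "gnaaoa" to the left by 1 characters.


Input: 'gnaaoa', shift = 1
Operation: split at index 1 and swap parts
Front part s[0:1] = 'g'
Back part s[1:] = 'naaoa'
Rotated = back + front = 'naaoa' + 'g'
Result: naaoag


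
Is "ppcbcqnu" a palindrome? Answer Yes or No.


Input string: 'ppcbcqnu'
Reversed: 'unqcbcpp'
Compare pairs: s[0]='p' vs s[7]='u' (mismatch), s[1]='p' vs s[6]='n' (mismatch), s[2]='c' vs s[5]='q' (mismatch), s[3]='b' vs s[4]='c' (mismatch)
Palindrome: No


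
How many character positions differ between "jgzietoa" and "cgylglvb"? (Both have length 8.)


String 1: 'jgzietoa'
String 2: 'cgylglvb'
Compare each position: pos 0: 'j'!='c', pos 1: 'g'=='g', pos 2: 'z'!='y', pos 3: 'i'!='l', pos 4: 'e'!='g', pos 5: 't'!='l', pos 6: 'o'!='v', pos 7: 'a'!='b'
Differing positions: 7
Hamming distance: 7


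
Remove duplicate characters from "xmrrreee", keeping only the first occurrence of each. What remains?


Input: 'xmrrreee'
Operation: keep first occurrence of each character
Scan: s[0]='x' new -> keep; s[1]='m' new -> keep; s[2]='r' new -> keep; s[3]='r' seen -> skip; s[4]='r' seen -> skip; s[5]='e' new -> keep; s[6]='e' seen -> skip; s[7]='e' seen -> skip
Result: xmre


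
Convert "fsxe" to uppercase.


Input string: 'fsxe'
Operation: convert each letter to uppercase
Mapping: 'f'->'F', 's'->'S', 'x'->'X', 'e'->'E'
Result: FSXE


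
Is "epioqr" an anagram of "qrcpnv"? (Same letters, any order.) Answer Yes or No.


String 1: 'qrcpnv' -> sorted: 'cnpqrv'
String 2: 'epioqr' -> sorted: 'eiopqr'
Compare sorted forms: 'cnpqrv' != 'eiopqr'
Anagram: No


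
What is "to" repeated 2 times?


Input string: 'to'
Operation: repeat 2 times
Concatenation: 'to' + 'to'
Result: toto


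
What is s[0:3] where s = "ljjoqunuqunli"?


Input string: 'ljjoqunuqunli'
Operation: slice [0:3]
Extract characters: s[0]='l', s[1]='j', s[2]='j'
Result: ljj


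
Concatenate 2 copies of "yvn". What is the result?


Input string: 'yvn'
Operation: repeat 2 times
Concatenation: 'yvn' + 'yvn'
Result: yvnyvn


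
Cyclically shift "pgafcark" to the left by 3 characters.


Input: 'pgafcark', shift = 3
Operation: split at index 3 and swap parts
Front part s[0:3] = 'pga'
Back part s[3:] = 'fcark'
Rotated = back + front = 'fcark' + 'pga'
Result: fcarkpga


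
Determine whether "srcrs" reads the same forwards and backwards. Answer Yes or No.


Input string: 'srcrs'
Reversed: 'srcrs'
Compare pairs: s[0]='s' vs s[4]='s' (match), s[1]='r' vs s[3]='r' (match)
Palindrome: Yes


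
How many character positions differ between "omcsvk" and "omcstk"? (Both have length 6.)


String 1: 'omcsvk'
String 2: 'omcstk'
Compare each position: pos 0: 'o'=='o', pos 1: 'm'=='m', pos 2: 'c'=='c', pos 3: 's'=='s', pos 4: 'v'!='t', pos 5: 'k'=='k'
Differing positions: 1
Hamming distance: 1


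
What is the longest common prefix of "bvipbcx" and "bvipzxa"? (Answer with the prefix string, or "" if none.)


String 1: 'bvipbcx'
String 2: 'bvipzxa'
Compare position by position:
pos 0: 'b' vs 'b' match
pos 1: 'v' vs 'v' match
pos 2: 'i' vs 'i' match
pos 3: 'p' vs 'p' match
pos 4: 'b' vs 'z' differ -> stop
Longest common prefix: "bvip" (length 4)


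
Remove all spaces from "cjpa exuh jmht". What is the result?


Input string: 'cjpa exuh jmht'
Operation: remove all spaces
Words: 'cjpa', 'exuh', 'jmht'
Join without spaces: cjpaexuhjmht


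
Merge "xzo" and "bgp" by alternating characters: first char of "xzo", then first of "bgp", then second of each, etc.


String 1: 'xzo'
String 2: 'bgp'
Operation: alternate characters
Pairs: 'x'+'b', 'z'+'g', 'o'+'p'
Result: xbzgop


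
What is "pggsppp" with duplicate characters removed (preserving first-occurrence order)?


Input: 'pggsppp'
Operation: keep first occurrence of each character
Scan: s[0]='p' new -> keep; s[1]='g' new -> keep; s[2]='g' seen -> skip; s[3]='s' new -> keep; s[4]='p' seen -> skip; s[5]='p' seen -> skip; s[6]='p' seen -> skip
Result: pgs


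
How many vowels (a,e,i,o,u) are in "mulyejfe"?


Input string: 'mulyejfe'
Operation: count vowels (a, e, i, o, u)
Scan: s[0]='m', s[1]='u' (vowel), s[2]='l', s[3]='y', s[4]='e' (vowel), s[5]='j', s[6]='f', s[7]='e' (vowel)
Vowels found: 3
Result: 3


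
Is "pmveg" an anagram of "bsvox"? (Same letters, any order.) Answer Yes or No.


String 1: 'bsvox' -> sorted: 'bosvx'
String 2: 'pmveg' -> sorted: 'egmpv'
Compare sorted forms: 'bosvx' != 'egmpv'
Anagram: No


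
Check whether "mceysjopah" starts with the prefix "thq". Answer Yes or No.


Input string: 'mceysjopah'
Prefix to check: 'thq'
First 3 characters of input: 'mce'
Match: False
Result: No


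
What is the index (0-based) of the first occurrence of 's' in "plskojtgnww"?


Input string: 'plskojtgnww'
Target: 's'
Scanning left to right: s[0]='p', s[1]='l', s[2]='s'
First match at index: 2


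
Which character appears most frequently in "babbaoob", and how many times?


Input: 'babbaoob'
Operation: tally each character
Counts: 'a':2, 'b':4, 'o':2
Maximum: 'b' appears 4 times


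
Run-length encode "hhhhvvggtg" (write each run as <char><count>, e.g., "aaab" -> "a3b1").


Input: 'hhhhvvggtg'
Operation: identify consecutive runs
Runs: 'hhhh' -> h4, 'vv' -> v2, 'gg' -> g2, 't' -> t1, 'g' -> g1
Encoded: h4v2g2t1g1


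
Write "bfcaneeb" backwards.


Input string: 'bfcaneeb'
Operation: reverse character order
Original order: 'b' -> 'f' -> 'c' -> 'a' -> 'n' -> 'e' -> 'e' -> 'b'
Reversed order: 'b' -> 'e' -> 'e' -> 'n' -> 'a' -> 'c' -> 'f' -> 'b'
Result: beenacfb


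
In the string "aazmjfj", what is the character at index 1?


Input string: 'aazmjfj'
Operation: get character at index 1
Index mapping: s[0]='a', s[1]='a'
Result: 'a'


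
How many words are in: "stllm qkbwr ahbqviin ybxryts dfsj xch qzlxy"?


Input string: 'stllm qkbwr ahbqviin ybxryts dfsj xch qzlxy'
Operation: split by spaces
Words found: 'stllm', 'qkbwr', 'ahbqviin', 'ybxryts', 'dfsj', 'xch', 'qzlxy'
Word count: 7


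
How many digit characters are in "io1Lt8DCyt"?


Input string: 'io1Lt8DCyt'
Operation: count digit characters (0-9)
Scan: 'i', 'o', '1'(digit), 'L', 't', '8'(digit), 'D', 'C', 'y', 't'
Digits found: 2
Result: 2


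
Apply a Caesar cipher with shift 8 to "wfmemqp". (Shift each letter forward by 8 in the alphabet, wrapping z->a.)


Input: 'wfmemqp', shift = 8
Operation: for each letter, (position + 8) mod 26
Mapping: 'w'(22+8=30, 30 mod 26=4)->'e', 'f'(5+8=13)->'n', 'm'(12+8=20)->'u', 'e'(4+8=12)->'m', 'm'(12+8=20)->'u', 'q'(16+8=24)->'y', 'p'(15+8=23)->'x'
Result: enumuyx


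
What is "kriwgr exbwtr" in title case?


Input string: 'kriwgr exbwtr'
Operation: capitalize first letter of each word
Word transformations: 'kriwgr'->'Kriwgr', 'exbwtr'->'Exbwtr'
Result: Kriwgr Exbwtr


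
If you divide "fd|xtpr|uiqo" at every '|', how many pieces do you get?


Input string: 'fd|xtpr|uiqo'
Delimiter: '|'
Split result: 'fd', 'xtpr', 'uiqo'
Number of parts: 3


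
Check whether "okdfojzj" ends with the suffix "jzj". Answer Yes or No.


Input string: 'okdfojzj'
Suffix to check: 'jzj'
Last 3 characters of input: 'jzj'
Match: True
Result: Yes


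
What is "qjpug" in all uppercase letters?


Input string: 'qjpug'
Operation: convert each letter to uppercase
Mapping: 'q'->'Q', 'j'->'J', 'p'->'P', 'u'->'U', 'g'->'G'
Result: QJPUG


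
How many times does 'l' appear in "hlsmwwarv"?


Input string: 'hlsmwwarv'
Target character: 'l'
Scan each position: s[1]='l'
Matches found at indices: 1
Total: 1


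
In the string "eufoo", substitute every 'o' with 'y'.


Input string: 'eufoo'
Operation: replace 'o' with 'y'
Positions of 'o': 3, 4
After replacement: eufyy


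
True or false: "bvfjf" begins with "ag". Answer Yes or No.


Input string: 'bvfjf'
Prefix to check: 'ag'
First 2 characters of input: 'bv'
Match: False
Result: No


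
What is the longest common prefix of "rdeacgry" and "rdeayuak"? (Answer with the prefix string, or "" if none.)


String 1: 'rdeacgry'
String 2: 'rdeayuak'
Compare position by position:
pos 0: 'r' vs 'r' match
pos 1: 'd' vs 'd' match
pos 2: 'e' vs 'e' match
pos 3: 'a' vs 'a' match
pos 4: 'c' vs 'y' differ -> stop
Longest common prefix: "rdea" (length 4)


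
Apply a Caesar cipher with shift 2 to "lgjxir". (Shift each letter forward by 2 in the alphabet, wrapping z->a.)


Input: 'lgjxir', shift = 2
Operation: for each letter, (position + 2) mod 26
Mapping: 'l'(11+2=13)->'n', 'g'(6+2=8)->'i', 'j'(9+2=11)->'l', 'x'(23+2=25)->'z', 'i'(8+2=10)->'k', 'r'(17+2=19)->'t'
Result: nilzkt
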